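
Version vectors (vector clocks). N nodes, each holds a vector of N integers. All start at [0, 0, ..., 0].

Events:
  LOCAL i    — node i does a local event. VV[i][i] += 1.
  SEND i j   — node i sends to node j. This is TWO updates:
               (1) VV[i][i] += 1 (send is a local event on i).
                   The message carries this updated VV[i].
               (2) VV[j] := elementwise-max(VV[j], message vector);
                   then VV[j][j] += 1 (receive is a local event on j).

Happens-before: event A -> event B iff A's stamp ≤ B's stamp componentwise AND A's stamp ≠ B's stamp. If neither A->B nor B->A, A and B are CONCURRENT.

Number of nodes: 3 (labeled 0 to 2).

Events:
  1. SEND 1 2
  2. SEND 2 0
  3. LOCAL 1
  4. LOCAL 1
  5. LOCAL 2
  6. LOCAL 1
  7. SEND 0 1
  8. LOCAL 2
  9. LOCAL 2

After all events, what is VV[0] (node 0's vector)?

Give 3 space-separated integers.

Answer: 2 1 2

Derivation:
Initial: VV[0]=[0, 0, 0]
Initial: VV[1]=[0, 0, 0]
Initial: VV[2]=[0, 0, 0]
Event 1: SEND 1->2: VV[1][1]++ -> VV[1]=[0, 1, 0], msg_vec=[0, 1, 0]; VV[2]=max(VV[2],msg_vec) then VV[2][2]++ -> VV[2]=[0, 1, 1]
Event 2: SEND 2->0: VV[2][2]++ -> VV[2]=[0, 1, 2], msg_vec=[0, 1, 2]; VV[0]=max(VV[0],msg_vec) then VV[0][0]++ -> VV[0]=[1, 1, 2]
Event 3: LOCAL 1: VV[1][1]++ -> VV[1]=[0, 2, 0]
Event 4: LOCAL 1: VV[1][1]++ -> VV[1]=[0, 3, 0]
Event 5: LOCAL 2: VV[2][2]++ -> VV[2]=[0, 1, 3]
Event 6: LOCAL 1: VV[1][1]++ -> VV[1]=[0, 4, 0]
Event 7: SEND 0->1: VV[0][0]++ -> VV[0]=[2, 1, 2], msg_vec=[2, 1, 2]; VV[1]=max(VV[1],msg_vec) then VV[1][1]++ -> VV[1]=[2, 5, 2]
Event 8: LOCAL 2: VV[2][2]++ -> VV[2]=[0, 1, 4]
Event 9: LOCAL 2: VV[2][2]++ -> VV[2]=[0, 1, 5]
Final vectors: VV[0]=[2, 1, 2]; VV[1]=[2, 5, 2]; VV[2]=[0, 1, 5]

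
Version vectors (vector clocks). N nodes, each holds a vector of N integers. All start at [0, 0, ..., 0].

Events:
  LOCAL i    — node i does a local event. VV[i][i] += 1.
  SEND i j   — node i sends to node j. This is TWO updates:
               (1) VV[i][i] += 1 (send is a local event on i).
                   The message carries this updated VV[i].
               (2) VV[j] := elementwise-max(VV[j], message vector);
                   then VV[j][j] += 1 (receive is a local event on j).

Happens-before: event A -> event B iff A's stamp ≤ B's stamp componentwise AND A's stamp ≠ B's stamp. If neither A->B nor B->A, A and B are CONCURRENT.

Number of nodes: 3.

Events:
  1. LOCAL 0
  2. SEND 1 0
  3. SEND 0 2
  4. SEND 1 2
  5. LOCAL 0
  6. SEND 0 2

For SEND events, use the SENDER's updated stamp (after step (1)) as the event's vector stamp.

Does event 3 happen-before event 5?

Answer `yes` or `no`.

Answer: yes

Derivation:
Initial: VV[0]=[0, 0, 0]
Initial: VV[1]=[0, 0, 0]
Initial: VV[2]=[0, 0, 0]
Event 1: LOCAL 0: VV[0][0]++ -> VV[0]=[1, 0, 0]
Event 2: SEND 1->0: VV[1][1]++ -> VV[1]=[0, 1, 0], msg_vec=[0, 1, 0]; VV[0]=max(VV[0],msg_vec) then VV[0][0]++ -> VV[0]=[2, 1, 0]
Event 3: SEND 0->2: VV[0][0]++ -> VV[0]=[3, 1, 0], msg_vec=[3, 1, 0]; VV[2]=max(VV[2],msg_vec) then VV[2][2]++ -> VV[2]=[3, 1, 1]
Event 4: SEND 1->2: VV[1][1]++ -> VV[1]=[0, 2, 0], msg_vec=[0, 2, 0]; VV[2]=max(VV[2],msg_vec) then VV[2][2]++ -> VV[2]=[3, 2, 2]
Event 5: LOCAL 0: VV[0][0]++ -> VV[0]=[4, 1, 0]
Event 6: SEND 0->2: VV[0][0]++ -> VV[0]=[5, 1, 0], msg_vec=[5, 1, 0]; VV[2]=max(VV[2],msg_vec) then VV[2][2]++ -> VV[2]=[5, 2, 3]
Event 3 stamp: [3, 1, 0]
Event 5 stamp: [4, 1, 0]
[3, 1, 0] <= [4, 1, 0]? True. Equal? False. Happens-before: True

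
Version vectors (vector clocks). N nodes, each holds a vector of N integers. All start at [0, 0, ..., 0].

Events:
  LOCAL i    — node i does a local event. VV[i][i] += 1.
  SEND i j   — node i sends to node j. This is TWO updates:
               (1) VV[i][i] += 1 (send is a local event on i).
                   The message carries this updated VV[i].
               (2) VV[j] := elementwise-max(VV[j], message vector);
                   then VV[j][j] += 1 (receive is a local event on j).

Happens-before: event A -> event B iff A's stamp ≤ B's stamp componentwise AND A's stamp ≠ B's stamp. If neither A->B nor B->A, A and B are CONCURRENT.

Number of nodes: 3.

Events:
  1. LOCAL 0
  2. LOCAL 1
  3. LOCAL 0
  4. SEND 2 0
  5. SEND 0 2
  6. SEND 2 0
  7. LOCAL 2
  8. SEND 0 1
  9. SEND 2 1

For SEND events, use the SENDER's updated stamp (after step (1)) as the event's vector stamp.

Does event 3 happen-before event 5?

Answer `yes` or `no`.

Initial: VV[0]=[0, 0, 0]
Initial: VV[1]=[0, 0, 0]
Initial: VV[2]=[0, 0, 0]
Event 1: LOCAL 0: VV[0][0]++ -> VV[0]=[1, 0, 0]
Event 2: LOCAL 1: VV[1][1]++ -> VV[1]=[0, 1, 0]
Event 3: LOCAL 0: VV[0][0]++ -> VV[0]=[2, 0, 0]
Event 4: SEND 2->0: VV[2][2]++ -> VV[2]=[0, 0, 1], msg_vec=[0, 0, 1]; VV[0]=max(VV[0],msg_vec) then VV[0][0]++ -> VV[0]=[3, 0, 1]
Event 5: SEND 0->2: VV[0][0]++ -> VV[0]=[4, 0, 1], msg_vec=[4, 0, 1]; VV[2]=max(VV[2],msg_vec) then VV[2][2]++ -> VV[2]=[4, 0, 2]
Event 6: SEND 2->0: VV[2][2]++ -> VV[2]=[4, 0, 3], msg_vec=[4, 0, 3]; VV[0]=max(VV[0],msg_vec) then VV[0][0]++ -> VV[0]=[5, 0, 3]
Event 7: LOCAL 2: VV[2][2]++ -> VV[2]=[4, 0, 4]
Event 8: SEND 0->1: VV[0][0]++ -> VV[0]=[6, 0, 3], msg_vec=[6, 0, 3]; VV[1]=max(VV[1],msg_vec) then VV[1][1]++ -> VV[1]=[6, 2, 3]
Event 9: SEND 2->1: VV[2][2]++ -> VV[2]=[4, 0, 5], msg_vec=[4, 0, 5]; VV[1]=max(VV[1],msg_vec) then VV[1][1]++ -> VV[1]=[6, 3, 5]
Event 3 stamp: [2, 0, 0]
Event 5 stamp: [4, 0, 1]
[2, 0, 0] <= [4, 0, 1]? True. Equal? False. Happens-before: True

Answer: yes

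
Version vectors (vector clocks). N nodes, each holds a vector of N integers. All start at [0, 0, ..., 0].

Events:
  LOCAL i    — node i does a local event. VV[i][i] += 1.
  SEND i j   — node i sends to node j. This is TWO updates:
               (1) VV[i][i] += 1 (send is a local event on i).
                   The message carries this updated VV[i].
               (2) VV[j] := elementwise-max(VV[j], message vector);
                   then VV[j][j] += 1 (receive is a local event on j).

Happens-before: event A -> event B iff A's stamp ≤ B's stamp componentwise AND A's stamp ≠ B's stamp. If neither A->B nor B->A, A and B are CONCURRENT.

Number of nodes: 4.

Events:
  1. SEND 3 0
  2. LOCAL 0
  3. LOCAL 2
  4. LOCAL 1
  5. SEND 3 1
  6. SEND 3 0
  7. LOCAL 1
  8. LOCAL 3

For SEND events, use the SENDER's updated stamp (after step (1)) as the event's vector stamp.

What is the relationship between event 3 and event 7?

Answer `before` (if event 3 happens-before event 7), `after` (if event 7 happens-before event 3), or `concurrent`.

Answer: concurrent

Derivation:
Initial: VV[0]=[0, 0, 0, 0]
Initial: VV[1]=[0, 0, 0, 0]
Initial: VV[2]=[0, 0, 0, 0]
Initial: VV[3]=[0, 0, 0, 0]
Event 1: SEND 3->0: VV[3][3]++ -> VV[3]=[0, 0, 0, 1], msg_vec=[0, 0, 0, 1]; VV[0]=max(VV[0],msg_vec) then VV[0][0]++ -> VV[0]=[1, 0, 0, 1]
Event 2: LOCAL 0: VV[0][0]++ -> VV[0]=[2, 0, 0, 1]
Event 3: LOCAL 2: VV[2][2]++ -> VV[2]=[0, 0, 1, 0]
Event 4: LOCAL 1: VV[1][1]++ -> VV[1]=[0, 1, 0, 0]
Event 5: SEND 3->1: VV[3][3]++ -> VV[3]=[0, 0, 0, 2], msg_vec=[0, 0, 0, 2]; VV[1]=max(VV[1],msg_vec) then VV[1][1]++ -> VV[1]=[0, 2, 0, 2]
Event 6: SEND 3->0: VV[3][3]++ -> VV[3]=[0, 0, 0, 3], msg_vec=[0, 0, 0, 3]; VV[0]=max(VV[0],msg_vec) then VV[0][0]++ -> VV[0]=[3, 0, 0, 3]
Event 7: LOCAL 1: VV[1][1]++ -> VV[1]=[0, 3, 0, 2]
Event 8: LOCAL 3: VV[3][3]++ -> VV[3]=[0, 0, 0, 4]
Event 3 stamp: [0, 0, 1, 0]
Event 7 stamp: [0, 3, 0, 2]
[0, 0, 1, 0] <= [0, 3, 0, 2]? False
[0, 3, 0, 2] <= [0, 0, 1, 0]? False
Relation: concurrent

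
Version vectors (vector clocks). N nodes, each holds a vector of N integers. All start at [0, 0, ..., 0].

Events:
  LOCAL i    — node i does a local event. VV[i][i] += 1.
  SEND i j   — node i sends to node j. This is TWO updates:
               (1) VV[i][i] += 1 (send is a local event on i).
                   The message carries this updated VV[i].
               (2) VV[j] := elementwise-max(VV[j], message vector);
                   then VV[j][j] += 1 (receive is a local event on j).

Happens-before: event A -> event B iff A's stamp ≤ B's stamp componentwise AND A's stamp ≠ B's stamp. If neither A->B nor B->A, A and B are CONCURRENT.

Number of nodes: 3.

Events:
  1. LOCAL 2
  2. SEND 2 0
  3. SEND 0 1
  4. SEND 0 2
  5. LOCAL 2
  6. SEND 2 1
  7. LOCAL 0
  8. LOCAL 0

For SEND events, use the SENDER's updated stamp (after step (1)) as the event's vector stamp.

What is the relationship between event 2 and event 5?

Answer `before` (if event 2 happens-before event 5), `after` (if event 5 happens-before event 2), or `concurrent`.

Answer: before

Derivation:
Initial: VV[0]=[0, 0, 0]
Initial: VV[1]=[0, 0, 0]
Initial: VV[2]=[0, 0, 0]
Event 1: LOCAL 2: VV[2][2]++ -> VV[2]=[0, 0, 1]
Event 2: SEND 2->0: VV[2][2]++ -> VV[2]=[0, 0, 2], msg_vec=[0, 0, 2]; VV[0]=max(VV[0],msg_vec) then VV[0][0]++ -> VV[0]=[1, 0, 2]
Event 3: SEND 0->1: VV[0][0]++ -> VV[0]=[2, 0, 2], msg_vec=[2, 0, 2]; VV[1]=max(VV[1],msg_vec) then VV[1][1]++ -> VV[1]=[2, 1, 2]
Event 4: SEND 0->2: VV[0][0]++ -> VV[0]=[3, 0, 2], msg_vec=[3, 0, 2]; VV[2]=max(VV[2],msg_vec) then VV[2][2]++ -> VV[2]=[3, 0, 3]
Event 5: LOCAL 2: VV[2][2]++ -> VV[2]=[3, 0, 4]
Event 6: SEND 2->1: VV[2][2]++ -> VV[2]=[3, 0, 5], msg_vec=[3, 0, 5]; VV[1]=max(VV[1],msg_vec) then VV[1][1]++ -> VV[1]=[3, 2, 5]
Event 7: LOCAL 0: VV[0][0]++ -> VV[0]=[4, 0, 2]
Event 8: LOCAL 0: VV[0][0]++ -> VV[0]=[5, 0, 2]
Event 2 stamp: [0, 0, 2]
Event 5 stamp: [3, 0, 4]
[0, 0, 2] <= [3, 0, 4]? True
[3, 0, 4] <= [0, 0, 2]? False
Relation: before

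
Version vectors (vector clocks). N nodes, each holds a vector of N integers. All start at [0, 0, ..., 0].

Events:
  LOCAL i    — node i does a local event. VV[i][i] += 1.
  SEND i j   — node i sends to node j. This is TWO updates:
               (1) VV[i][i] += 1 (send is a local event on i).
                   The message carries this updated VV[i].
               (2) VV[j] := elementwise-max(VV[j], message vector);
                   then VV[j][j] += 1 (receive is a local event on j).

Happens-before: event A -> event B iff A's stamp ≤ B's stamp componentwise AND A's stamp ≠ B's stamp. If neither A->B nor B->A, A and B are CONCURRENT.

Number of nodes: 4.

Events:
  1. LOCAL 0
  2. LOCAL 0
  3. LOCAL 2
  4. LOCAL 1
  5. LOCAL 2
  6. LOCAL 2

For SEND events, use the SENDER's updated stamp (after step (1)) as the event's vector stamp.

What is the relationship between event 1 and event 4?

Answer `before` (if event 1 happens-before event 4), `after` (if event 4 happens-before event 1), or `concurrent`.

Answer: concurrent

Derivation:
Initial: VV[0]=[0, 0, 0, 0]
Initial: VV[1]=[0, 0, 0, 0]
Initial: VV[2]=[0, 0, 0, 0]
Initial: VV[3]=[0, 0, 0, 0]
Event 1: LOCAL 0: VV[0][0]++ -> VV[0]=[1, 0, 0, 0]
Event 2: LOCAL 0: VV[0][0]++ -> VV[0]=[2, 0, 0, 0]
Event 3: LOCAL 2: VV[2][2]++ -> VV[2]=[0, 0, 1, 0]
Event 4: LOCAL 1: VV[1][1]++ -> VV[1]=[0, 1, 0, 0]
Event 5: LOCAL 2: VV[2][2]++ -> VV[2]=[0, 0, 2, 0]
Event 6: LOCAL 2: VV[2][2]++ -> VV[2]=[0, 0, 3, 0]
Event 1 stamp: [1, 0, 0, 0]
Event 4 stamp: [0, 1, 0, 0]
[1, 0, 0, 0] <= [0, 1, 0, 0]? False
[0, 1, 0, 0] <= [1, 0, 0, 0]? False
Relation: concurrent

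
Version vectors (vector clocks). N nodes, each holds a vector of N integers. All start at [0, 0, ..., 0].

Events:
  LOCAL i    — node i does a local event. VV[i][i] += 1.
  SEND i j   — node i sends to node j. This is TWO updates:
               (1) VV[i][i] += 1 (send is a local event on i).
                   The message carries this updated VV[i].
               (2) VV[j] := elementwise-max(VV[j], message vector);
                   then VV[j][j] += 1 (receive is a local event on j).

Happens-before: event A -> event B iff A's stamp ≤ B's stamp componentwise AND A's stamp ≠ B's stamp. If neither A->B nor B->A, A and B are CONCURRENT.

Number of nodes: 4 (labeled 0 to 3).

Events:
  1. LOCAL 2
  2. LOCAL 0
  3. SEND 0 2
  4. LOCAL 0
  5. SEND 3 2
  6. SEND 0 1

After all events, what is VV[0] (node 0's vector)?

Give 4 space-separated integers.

Initial: VV[0]=[0, 0, 0, 0]
Initial: VV[1]=[0, 0, 0, 0]
Initial: VV[2]=[0, 0, 0, 0]
Initial: VV[3]=[0, 0, 0, 0]
Event 1: LOCAL 2: VV[2][2]++ -> VV[2]=[0, 0, 1, 0]
Event 2: LOCAL 0: VV[0][0]++ -> VV[0]=[1, 0, 0, 0]
Event 3: SEND 0->2: VV[0][0]++ -> VV[0]=[2, 0, 0, 0], msg_vec=[2, 0, 0, 0]; VV[2]=max(VV[2],msg_vec) then VV[2][2]++ -> VV[2]=[2, 0, 2, 0]
Event 4: LOCAL 0: VV[0][0]++ -> VV[0]=[3, 0, 0, 0]
Event 5: SEND 3->2: VV[3][3]++ -> VV[3]=[0, 0, 0, 1], msg_vec=[0, 0, 0, 1]; VV[2]=max(VV[2],msg_vec) then VV[2][2]++ -> VV[2]=[2, 0, 3, 1]
Event 6: SEND 0->1: VV[0][0]++ -> VV[0]=[4, 0, 0, 0], msg_vec=[4, 0, 0, 0]; VV[1]=max(VV[1],msg_vec) then VV[1][1]++ -> VV[1]=[4, 1, 0, 0]
Final vectors: VV[0]=[4, 0, 0, 0]; VV[1]=[4, 1, 0, 0]; VV[2]=[2, 0, 3, 1]; VV[3]=[0, 0, 0, 1]

Answer: 4 0 0 0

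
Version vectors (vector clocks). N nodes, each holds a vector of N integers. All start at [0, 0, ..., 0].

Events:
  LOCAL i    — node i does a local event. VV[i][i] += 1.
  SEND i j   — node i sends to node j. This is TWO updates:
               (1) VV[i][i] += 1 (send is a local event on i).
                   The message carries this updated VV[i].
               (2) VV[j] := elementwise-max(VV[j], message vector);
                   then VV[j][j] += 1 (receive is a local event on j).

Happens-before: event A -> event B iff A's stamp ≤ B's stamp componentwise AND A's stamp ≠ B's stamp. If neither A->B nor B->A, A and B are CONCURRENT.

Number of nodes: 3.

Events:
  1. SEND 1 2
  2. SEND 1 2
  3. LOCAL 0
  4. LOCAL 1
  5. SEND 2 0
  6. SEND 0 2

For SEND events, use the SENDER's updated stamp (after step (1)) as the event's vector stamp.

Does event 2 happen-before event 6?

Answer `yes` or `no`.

Initial: VV[0]=[0, 0, 0]
Initial: VV[1]=[0, 0, 0]
Initial: VV[2]=[0, 0, 0]
Event 1: SEND 1->2: VV[1][1]++ -> VV[1]=[0, 1, 0], msg_vec=[0, 1, 0]; VV[2]=max(VV[2],msg_vec) then VV[2][2]++ -> VV[2]=[0, 1, 1]
Event 2: SEND 1->2: VV[1][1]++ -> VV[1]=[0, 2, 0], msg_vec=[0, 2, 0]; VV[2]=max(VV[2],msg_vec) then VV[2][2]++ -> VV[2]=[0, 2, 2]
Event 3: LOCAL 0: VV[0][0]++ -> VV[0]=[1, 0, 0]
Event 4: LOCAL 1: VV[1][1]++ -> VV[1]=[0, 3, 0]
Event 5: SEND 2->0: VV[2][2]++ -> VV[2]=[0, 2, 3], msg_vec=[0, 2, 3]; VV[0]=max(VV[0],msg_vec) then VV[0][0]++ -> VV[0]=[2, 2, 3]
Event 6: SEND 0->2: VV[0][0]++ -> VV[0]=[3, 2, 3], msg_vec=[3, 2, 3]; VV[2]=max(VV[2],msg_vec) then VV[2][2]++ -> VV[2]=[3, 2, 4]
Event 2 stamp: [0, 2, 0]
Event 6 stamp: [3, 2, 3]
[0, 2, 0] <= [3, 2, 3]? True. Equal? False. Happens-before: True

Answer: yes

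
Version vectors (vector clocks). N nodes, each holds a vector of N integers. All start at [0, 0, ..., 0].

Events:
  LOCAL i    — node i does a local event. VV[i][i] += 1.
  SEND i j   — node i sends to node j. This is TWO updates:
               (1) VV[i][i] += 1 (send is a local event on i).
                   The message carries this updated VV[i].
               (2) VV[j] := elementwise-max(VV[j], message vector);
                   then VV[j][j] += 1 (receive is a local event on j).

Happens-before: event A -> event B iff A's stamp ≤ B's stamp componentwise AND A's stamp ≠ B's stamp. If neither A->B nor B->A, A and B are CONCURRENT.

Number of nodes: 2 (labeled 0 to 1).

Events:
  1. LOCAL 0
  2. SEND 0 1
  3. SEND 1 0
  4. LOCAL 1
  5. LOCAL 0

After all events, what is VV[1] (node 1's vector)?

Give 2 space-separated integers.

Initial: VV[0]=[0, 0]
Initial: VV[1]=[0, 0]
Event 1: LOCAL 0: VV[0][0]++ -> VV[0]=[1, 0]
Event 2: SEND 0->1: VV[0][0]++ -> VV[0]=[2, 0], msg_vec=[2, 0]; VV[1]=max(VV[1],msg_vec) then VV[1][1]++ -> VV[1]=[2, 1]
Event 3: SEND 1->0: VV[1][1]++ -> VV[1]=[2, 2], msg_vec=[2, 2]; VV[0]=max(VV[0],msg_vec) then VV[0][0]++ -> VV[0]=[3, 2]
Event 4: LOCAL 1: VV[1][1]++ -> VV[1]=[2, 3]
Event 5: LOCAL 0: VV[0][0]++ -> VV[0]=[4, 2]
Final vectors: VV[0]=[4, 2]; VV[1]=[2, 3]

Answer: 2 3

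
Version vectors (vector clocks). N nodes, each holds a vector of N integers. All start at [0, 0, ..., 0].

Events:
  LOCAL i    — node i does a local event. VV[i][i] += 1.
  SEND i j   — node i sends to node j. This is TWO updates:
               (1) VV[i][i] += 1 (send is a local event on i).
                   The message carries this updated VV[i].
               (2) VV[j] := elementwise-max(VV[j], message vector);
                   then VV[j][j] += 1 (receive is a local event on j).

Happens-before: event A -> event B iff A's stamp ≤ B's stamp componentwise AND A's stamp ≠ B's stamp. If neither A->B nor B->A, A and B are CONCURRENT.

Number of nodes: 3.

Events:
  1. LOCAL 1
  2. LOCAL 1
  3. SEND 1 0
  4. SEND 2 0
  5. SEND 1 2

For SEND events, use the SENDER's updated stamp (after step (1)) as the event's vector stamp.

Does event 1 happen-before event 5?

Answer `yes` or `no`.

Initial: VV[0]=[0, 0, 0]
Initial: VV[1]=[0, 0, 0]
Initial: VV[2]=[0, 0, 0]
Event 1: LOCAL 1: VV[1][1]++ -> VV[1]=[0, 1, 0]
Event 2: LOCAL 1: VV[1][1]++ -> VV[1]=[0, 2, 0]
Event 3: SEND 1->0: VV[1][1]++ -> VV[1]=[0, 3, 0], msg_vec=[0, 3, 0]; VV[0]=max(VV[0],msg_vec) then VV[0][0]++ -> VV[0]=[1, 3, 0]
Event 4: SEND 2->0: VV[2][2]++ -> VV[2]=[0, 0, 1], msg_vec=[0, 0, 1]; VV[0]=max(VV[0],msg_vec) then VV[0][0]++ -> VV[0]=[2, 3, 1]
Event 5: SEND 1->2: VV[1][1]++ -> VV[1]=[0, 4, 0], msg_vec=[0, 4, 0]; VV[2]=max(VV[2],msg_vec) then VV[2][2]++ -> VV[2]=[0, 4, 2]
Event 1 stamp: [0, 1, 0]
Event 5 stamp: [0, 4, 0]
[0, 1, 0] <= [0, 4, 0]? True. Equal? False. Happens-before: True

Answer: yes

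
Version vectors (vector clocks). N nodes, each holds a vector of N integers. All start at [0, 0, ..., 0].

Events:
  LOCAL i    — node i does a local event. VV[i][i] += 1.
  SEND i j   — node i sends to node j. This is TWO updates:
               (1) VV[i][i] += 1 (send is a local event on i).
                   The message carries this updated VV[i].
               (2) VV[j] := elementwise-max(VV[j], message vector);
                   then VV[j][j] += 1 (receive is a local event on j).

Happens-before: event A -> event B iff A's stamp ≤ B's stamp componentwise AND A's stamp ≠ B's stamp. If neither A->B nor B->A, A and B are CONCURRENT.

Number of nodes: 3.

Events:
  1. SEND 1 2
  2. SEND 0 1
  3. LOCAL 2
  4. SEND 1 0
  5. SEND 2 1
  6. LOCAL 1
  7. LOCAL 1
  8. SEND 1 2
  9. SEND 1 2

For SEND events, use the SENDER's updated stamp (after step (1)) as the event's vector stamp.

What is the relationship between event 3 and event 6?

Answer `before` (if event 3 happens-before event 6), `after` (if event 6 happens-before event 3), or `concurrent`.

Answer: before

Derivation:
Initial: VV[0]=[0, 0, 0]
Initial: VV[1]=[0, 0, 0]
Initial: VV[2]=[0, 0, 0]
Event 1: SEND 1->2: VV[1][1]++ -> VV[1]=[0, 1, 0], msg_vec=[0, 1, 0]; VV[2]=max(VV[2],msg_vec) then VV[2][2]++ -> VV[2]=[0, 1, 1]
Event 2: SEND 0->1: VV[0][0]++ -> VV[0]=[1, 0, 0], msg_vec=[1, 0, 0]; VV[1]=max(VV[1],msg_vec) then VV[1][1]++ -> VV[1]=[1, 2, 0]
Event 3: LOCAL 2: VV[2][2]++ -> VV[2]=[0, 1, 2]
Event 4: SEND 1->0: VV[1][1]++ -> VV[1]=[1, 3, 0], msg_vec=[1, 3, 0]; VV[0]=max(VV[0],msg_vec) then VV[0][0]++ -> VV[0]=[2, 3, 0]
Event 5: SEND 2->1: VV[2][2]++ -> VV[2]=[0, 1, 3], msg_vec=[0, 1, 3]; VV[1]=max(VV[1],msg_vec) then VV[1][1]++ -> VV[1]=[1, 4, 3]
Event 6: LOCAL 1: VV[1][1]++ -> VV[1]=[1, 5, 3]
Event 7: LOCAL 1: VV[1][1]++ -> VV[1]=[1, 6, 3]
Event 8: SEND 1->2: VV[1][1]++ -> VV[1]=[1, 7, 3], msg_vec=[1, 7, 3]; VV[2]=max(VV[2],msg_vec) then VV[2][2]++ -> VV[2]=[1, 7, 4]
Event 9: SEND 1->2: VV[1][1]++ -> VV[1]=[1, 8, 3], msg_vec=[1, 8, 3]; VV[2]=max(VV[2],msg_vec) then VV[2][2]++ -> VV[2]=[1, 8, 5]
Event 3 stamp: [0, 1, 2]
Event 6 stamp: [1, 5, 3]
[0, 1, 2] <= [1, 5, 3]? True
[1, 5, 3] <= [0, 1, 2]? False
Relation: before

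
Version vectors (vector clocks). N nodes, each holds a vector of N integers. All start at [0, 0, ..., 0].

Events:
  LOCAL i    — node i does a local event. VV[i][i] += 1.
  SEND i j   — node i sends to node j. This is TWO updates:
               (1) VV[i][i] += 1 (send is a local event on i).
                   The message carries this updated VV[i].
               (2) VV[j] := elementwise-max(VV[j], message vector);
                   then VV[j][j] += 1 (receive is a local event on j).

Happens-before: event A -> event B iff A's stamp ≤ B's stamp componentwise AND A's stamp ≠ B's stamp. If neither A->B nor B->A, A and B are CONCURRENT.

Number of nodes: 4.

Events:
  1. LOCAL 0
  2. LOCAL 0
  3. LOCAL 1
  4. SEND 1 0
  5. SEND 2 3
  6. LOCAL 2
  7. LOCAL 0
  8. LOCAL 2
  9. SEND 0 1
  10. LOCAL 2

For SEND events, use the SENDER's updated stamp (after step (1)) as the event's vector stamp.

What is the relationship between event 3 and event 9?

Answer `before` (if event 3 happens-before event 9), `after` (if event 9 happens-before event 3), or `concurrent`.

Initial: VV[0]=[0, 0, 0, 0]
Initial: VV[1]=[0, 0, 0, 0]
Initial: VV[2]=[0, 0, 0, 0]
Initial: VV[3]=[0, 0, 0, 0]
Event 1: LOCAL 0: VV[0][0]++ -> VV[0]=[1, 0, 0, 0]
Event 2: LOCAL 0: VV[0][0]++ -> VV[0]=[2, 0, 0, 0]
Event 3: LOCAL 1: VV[1][1]++ -> VV[1]=[0, 1, 0, 0]
Event 4: SEND 1->0: VV[1][1]++ -> VV[1]=[0, 2, 0, 0], msg_vec=[0, 2, 0, 0]; VV[0]=max(VV[0],msg_vec) then VV[0][0]++ -> VV[0]=[3, 2, 0, 0]
Event 5: SEND 2->3: VV[2][2]++ -> VV[2]=[0, 0, 1, 0], msg_vec=[0, 0, 1, 0]; VV[3]=max(VV[3],msg_vec) then VV[3][3]++ -> VV[3]=[0, 0, 1, 1]
Event 6: LOCAL 2: VV[2][2]++ -> VV[2]=[0, 0, 2, 0]
Event 7: LOCAL 0: VV[0][0]++ -> VV[0]=[4, 2, 0, 0]
Event 8: LOCAL 2: VV[2][2]++ -> VV[2]=[0, 0, 3, 0]
Event 9: SEND 0->1: VV[0][0]++ -> VV[0]=[5, 2, 0, 0], msg_vec=[5, 2, 0, 0]; VV[1]=max(VV[1],msg_vec) then VV[1][1]++ -> VV[1]=[5, 3, 0, 0]
Event 10: LOCAL 2: VV[2][2]++ -> VV[2]=[0, 0, 4, 0]
Event 3 stamp: [0, 1, 0, 0]
Event 9 stamp: [5, 2, 0, 0]
[0, 1, 0, 0] <= [5, 2, 0, 0]? True
[5, 2, 0, 0] <= [0, 1, 0, 0]? False
Relation: before

Answer: before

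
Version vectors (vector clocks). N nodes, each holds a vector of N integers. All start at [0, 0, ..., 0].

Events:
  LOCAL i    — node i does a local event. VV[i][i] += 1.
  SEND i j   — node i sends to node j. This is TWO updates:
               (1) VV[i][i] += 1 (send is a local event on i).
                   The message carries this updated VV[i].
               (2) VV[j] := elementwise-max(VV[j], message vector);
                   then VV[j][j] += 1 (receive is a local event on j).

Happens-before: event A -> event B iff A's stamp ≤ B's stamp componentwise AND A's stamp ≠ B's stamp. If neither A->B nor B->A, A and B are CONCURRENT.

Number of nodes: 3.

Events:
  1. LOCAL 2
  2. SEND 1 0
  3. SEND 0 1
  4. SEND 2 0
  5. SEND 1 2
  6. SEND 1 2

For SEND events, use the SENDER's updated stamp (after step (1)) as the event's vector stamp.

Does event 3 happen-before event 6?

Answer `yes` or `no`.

Initial: VV[0]=[0, 0, 0]
Initial: VV[1]=[0, 0, 0]
Initial: VV[2]=[0, 0, 0]
Event 1: LOCAL 2: VV[2][2]++ -> VV[2]=[0, 0, 1]
Event 2: SEND 1->0: VV[1][1]++ -> VV[1]=[0, 1, 0], msg_vec=[0, 1, 0]; VV[0]=max(VV[0],msg_vec) then VV[0][0]++ -> VV[0]=[1, 1, 0]
Event 3: SEND 0->1: VV[0][0]++ -> VV[0]=[2, 1, 0], msg_vec=[2, 1, 0]; VV[1]=max(VV[1],msg_vec) then VV[1][1]++ -> VV[1]=[2, 2, 0]
Event 4: SEND 2->0: VV[2][2]++ -> VV[2]=[0, 0, 2], msg_vec=[0, 0, 2]; VV[0]=max(VV[0],msg_vec) then VV[0][0]++ -> VV[0]=[3, 1, 2]
Event 5: SEND 1->2: VV[1][1]++ -> VV[1]=[2, 3, 0], msg_vec=[2, 3, 0]; VV[2]=max(VV[2],msg_vec) then VV[2][2]++ -> VV[2]=[2, 3, 3]
Event 6: SEND 1->2: VV[1][1]++ -> VV[1]=[2, 4, 0], msg_vec=[2, 4, 0]; VV[2]=max(VV[2],msg_vec) then VV[2][2]++ -> VV[2]=[2, 4, 4]
Event 3 stamp: [2, 1, 0]
Event 6 stamp: [2, 4, 0]
[2, 1, 0] <= [2, 4, 0]? True. Equal? False. Happens-before: True

Answer: yes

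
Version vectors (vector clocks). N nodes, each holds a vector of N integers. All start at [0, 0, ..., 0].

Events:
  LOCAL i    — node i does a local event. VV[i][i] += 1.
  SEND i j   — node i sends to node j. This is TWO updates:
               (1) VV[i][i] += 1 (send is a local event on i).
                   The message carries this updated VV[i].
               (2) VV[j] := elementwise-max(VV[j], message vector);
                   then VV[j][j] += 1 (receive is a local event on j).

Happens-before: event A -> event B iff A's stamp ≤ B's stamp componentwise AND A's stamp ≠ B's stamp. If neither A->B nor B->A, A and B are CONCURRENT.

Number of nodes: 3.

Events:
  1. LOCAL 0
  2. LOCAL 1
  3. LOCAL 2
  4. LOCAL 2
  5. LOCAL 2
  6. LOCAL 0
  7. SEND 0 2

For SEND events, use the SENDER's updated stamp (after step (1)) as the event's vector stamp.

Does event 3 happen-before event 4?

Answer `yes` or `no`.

Answer: yes

Derivation:
Initial: VV[0]=[0, 0, 0]
Initial: VV[1]=[0, 0, 0]
Initial: VV[2]=[0, 0, 0]
Event 1: LOCAL 0: VV[0][0]++ -> VV[0]=[1, 0, 0]
Event 2: LOCAL 1: VV[1][1]++ -> VV[1]=[0, 1, 0]
Event 3: LOCAL 2: VV[2][2]++ -> VV[2]=[0, 0, 1]
Event 4: LOCAL 2: VV[2][2]++ -> VV[2]=[0, 0, 2]
Event 5: LOCAL 2: VV[2][2]++ -> VV[2]=[0, 0, 3]
Event 6: LOCAL 0: VV[0][0]++ -> VV[0]=[2, 0, 0]
Event 7: SEND 0->2: VV[0][0]++ -> VV[0]=[3, 0, 0], msg_vec=[3, 0, 0]; VV[2]=max(VV[2],msg_vec) then VV[2][2]++ -> VV[2]=[3, 0, 4]
Event 3 stamp: [0, 0, 1]
Event 4 stamp: [0, 0, 2]
[0, 0, 1] <= [0, 0, 2]? True. Equal? False. Happens-before: True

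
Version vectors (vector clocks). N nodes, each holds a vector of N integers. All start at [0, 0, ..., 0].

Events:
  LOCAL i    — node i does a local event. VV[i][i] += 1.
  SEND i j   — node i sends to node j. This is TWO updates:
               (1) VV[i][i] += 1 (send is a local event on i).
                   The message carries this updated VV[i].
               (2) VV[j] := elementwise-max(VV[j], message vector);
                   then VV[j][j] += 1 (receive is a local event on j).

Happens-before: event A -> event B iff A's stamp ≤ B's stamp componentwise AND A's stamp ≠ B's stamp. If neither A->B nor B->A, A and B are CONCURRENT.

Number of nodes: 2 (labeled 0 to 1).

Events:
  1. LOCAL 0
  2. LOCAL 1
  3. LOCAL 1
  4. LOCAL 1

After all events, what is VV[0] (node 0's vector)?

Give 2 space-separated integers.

Answer: 1 0

Derivation:
Initial: VV[0]=[0, 0]
Initial: VV[1]=[0, 0]
Event 1: LOCAL 0: VV[0][0]++ -> VV[0]=[1, 0]
Event 2: LOCAL 1: VV[1][1]++ -> VV[1]=[0, 1]
Event 3: LOCAL 1: VV[1][1]++ -> VV[1]=[0, 2]
Event 4: LOCAL 1: VV[1][1]++ -> VV[1]=[0, 3]
Final vectors: VV[0]=[1, 0]; VV[1]=[0, 3]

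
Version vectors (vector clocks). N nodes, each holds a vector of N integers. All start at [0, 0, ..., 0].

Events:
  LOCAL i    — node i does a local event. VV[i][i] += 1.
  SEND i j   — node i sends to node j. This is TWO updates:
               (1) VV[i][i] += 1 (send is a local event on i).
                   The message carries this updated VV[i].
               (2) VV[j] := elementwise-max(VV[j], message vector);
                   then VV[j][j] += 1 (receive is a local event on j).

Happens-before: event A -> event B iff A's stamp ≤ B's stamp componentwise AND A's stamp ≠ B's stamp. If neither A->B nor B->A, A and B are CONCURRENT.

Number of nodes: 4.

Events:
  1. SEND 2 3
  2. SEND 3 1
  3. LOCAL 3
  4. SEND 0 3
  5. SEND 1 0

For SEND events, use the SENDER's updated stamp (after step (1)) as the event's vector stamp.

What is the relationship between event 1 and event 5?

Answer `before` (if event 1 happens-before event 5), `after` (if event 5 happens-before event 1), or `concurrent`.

Initial: VV[0]=[0, 0, 0, 0]
Initial: VV[1]=[0, 0, 0, 0]
Initial: VV[2]=[0, 0, 0, 0]
Initial: VV[3]=[0, 0, 0, 0]
Event 1: SEND 2->3: VV[2][2]++ -> VV[2]=[0, 0, 1, 0], msg_vec=[0, 0, 1, 0]; VV[3]=max(VV[3],msg_vec) then VV[3][3]++ -> VV[3]=[0, 0, 1, 1]
Event 2: SEND 3->1: VV[3][3]++ -> VV[3]=[0, 0, 1, 2], msg_vec=[0, 0, 1, 2]; VV[1]=max(VV[1],msg_vec) then VV[1][1]++ -> VV[1]=[0, 1, 1, 2]
Event 3: LOCAL 3: VV[3][3]++ -> VV[3]=[0, 0, 1, 3]
Event 4: SEND 0->3: VV[0][0]++ -> VV[0]=[1, 0, 0, 0], msg_vec=[1, 0, 0, 0]; VV[3]=max(VV[3],msg_vec) then VV[3][3]++ -> VV[3]=[1, 0, 1, 4]
Event 5: SEND 1->0: VV[1][1]++ -> VV[1]=[0, 2, 1, 2], msg_vec=[0, 2, 1, 2]; VV[0]=max(VV[0],msg_vec) then VV[0][0]++ -> VV[0]=[2, 2, 1, 2]
Event 1 stamp: [0, 0, 1, 0]
Event 5 stamp: [0, 2, 1, 2]
[0, 0, 1, 0] <= [0, 2, 1, 2]? True
[0, 2, 1, 2] <= [0, 0, 1, 0]? False
Relation: before

Answer: before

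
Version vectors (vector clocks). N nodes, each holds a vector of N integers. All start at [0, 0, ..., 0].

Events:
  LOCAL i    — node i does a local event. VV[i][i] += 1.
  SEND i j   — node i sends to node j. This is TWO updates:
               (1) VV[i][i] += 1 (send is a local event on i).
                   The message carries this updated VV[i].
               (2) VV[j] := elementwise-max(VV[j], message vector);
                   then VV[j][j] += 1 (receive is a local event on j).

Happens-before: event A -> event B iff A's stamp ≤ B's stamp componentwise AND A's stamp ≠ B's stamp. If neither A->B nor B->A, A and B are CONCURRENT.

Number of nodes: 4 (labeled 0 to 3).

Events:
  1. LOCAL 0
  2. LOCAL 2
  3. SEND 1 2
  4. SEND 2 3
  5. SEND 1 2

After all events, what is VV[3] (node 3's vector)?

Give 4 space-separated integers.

Initial: VV[0]=[0, 0, 0, 0]
Initial: VV[1]=[0, 0, 0, 0]
Initial: VV[2]=[0, 0, 0, 0]
Initial: VV[3]=[0, 0, 0, 0]
Event 1: LOCAL 0: VV[0][0]++ -> VV[0]=[1, 0, 0, 0]
Event 2: LOCAL 2: VV[2][2]++ -> VV[2]=[0, 0, 1, 0]
Event 3: SEND 1->2: VV[1][1]++ -> VV[1]=[0, 1, 0, 0], msg_vec=[0, 1, 0, 0]; VV[2]=max(VV[2],msg_vec) then VV[2][2]++ -> VV[2]=[0, 1, 2, 0]
Event 4: SEND 2->3: VV[2][2]++ -> VV[2]=[0, 1, 3, 0], msg_vec=[0, 1, 3, 0]; VV[3]=max(VV[3],msg_vec) then VV[3][3]++ -> VV[3]=[0, 1, 3, 1]
Event 5: SEND 1->2: VV[1][1]++ -> VV[1]=[0, 2, 0, 0], msg_vec=[0, 2, 0, 0]; VV[2]=max(VV[2],msg_vec) then VV[2][2]++ -> VV[2]=[0, 2, 4, 0]
Final vectors: VV[0]=[1, 0, 0, 0]; VV[1]=[0, 2, 0, 0]; VV[2]=[0, 2, 4, 0]; VV[3]=[0, 1, 3, 1]

Answer: 0 1 3 1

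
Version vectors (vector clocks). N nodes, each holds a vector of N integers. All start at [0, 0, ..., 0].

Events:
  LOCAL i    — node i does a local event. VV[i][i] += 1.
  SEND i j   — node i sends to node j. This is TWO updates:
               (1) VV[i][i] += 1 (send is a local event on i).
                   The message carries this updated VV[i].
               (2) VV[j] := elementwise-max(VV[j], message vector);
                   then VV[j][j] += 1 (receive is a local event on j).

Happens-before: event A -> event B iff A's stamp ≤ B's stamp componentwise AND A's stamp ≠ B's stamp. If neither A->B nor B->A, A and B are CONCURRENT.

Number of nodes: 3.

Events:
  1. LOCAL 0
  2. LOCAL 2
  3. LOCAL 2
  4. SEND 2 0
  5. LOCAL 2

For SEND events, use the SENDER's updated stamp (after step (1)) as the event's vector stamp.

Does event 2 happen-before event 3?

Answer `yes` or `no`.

Answer: yes

Derivation:
Initial: VV[0]=[0, 0, 0]
Initial: VV[1]=[0, 0, 0]
Initial: VV[2]=[0, 0, 0]
Event 1: LOCAL 0: VV[0][0]++ -> VV[0]=[1, 0, 0]
Event 2: LOCAL 2: VV[2][2]++ -> VV[2]=[0, 0, 1]
Event 3: LOCAL 2: VV[2][2]++ -> VV[2]=[0, 0, 2]
Event 4: SEND 2->0: VV[2][2]++ -> VV[2]=[0, 0, 3], msg_vec=[0, 0, 3]; VV[0]=max(VV[0],msg_vec) then VV[0][0]++ -> VV[0]=[2, 0, 3]
Event 5: LOCAL 2: VV[2][2]++ -> VV[2]=[0, 0, 4]
Event 2 stamp: [0, 0, 1]
Event 3 stamp: [0, 0, 2]
[0, 0, 1] <= [0, 0, 2]? True. Equal? False. Happens-before: True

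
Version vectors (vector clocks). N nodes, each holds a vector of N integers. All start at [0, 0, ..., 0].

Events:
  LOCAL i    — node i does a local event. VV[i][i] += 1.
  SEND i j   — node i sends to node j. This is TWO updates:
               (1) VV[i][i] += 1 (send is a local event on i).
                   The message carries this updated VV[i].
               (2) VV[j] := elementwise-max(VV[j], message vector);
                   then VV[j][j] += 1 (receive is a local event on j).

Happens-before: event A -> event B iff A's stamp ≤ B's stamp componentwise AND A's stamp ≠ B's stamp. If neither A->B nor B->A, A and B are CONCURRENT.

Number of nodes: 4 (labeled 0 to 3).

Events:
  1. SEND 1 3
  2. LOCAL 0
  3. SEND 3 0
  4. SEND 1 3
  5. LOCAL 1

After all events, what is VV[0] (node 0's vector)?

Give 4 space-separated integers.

Initial: VV[0]=[0, 0, 0, 0]
Initial: VV[1]=[0, 0, 0, 0]
Initial: VV[2]=[0, 0, 0, 0]
Initial: VV[3]=[0, 0, 0, 0]
Event 1: SEND 1->3: VV[1][1]++ -> VV[1]=[0, 1, 0, 0], msg_vec=[0, 1, 0, 0]; VV[3]=max(VV[3],msg_vec) then VV[3][3]++ -> VV[3]=[0, 1, 0, 1]
Event 2: LOCAL 0: VV[0][0]++ -> VV[0]=[1, 0, 0, 0]
Event 3: SEND 3->0: VV[3][3]++ -> VV[3]=[0, 1, 0, 2], msg_vec=[0, 1, 0, 2]; VV[0]=max(VV[0],msg_vec) then VV[0][0]++ -> VV[0]=[2, 1, 0, 2]
Event 4: SEND 1->3: VV[1][1]++ -> VV[1]=[0, 2, 0, 0], msg_vec=[0, 2, 0, 0]; VV[3]=max(VV[3],msg_vec) then VV[3][3]++ -> VV[3]=[0, 2, 0, 3]
Event 5: LOCAL 1: VV[1][1]++ -> VV[1]=[0, 3, 0, 0]
Final vectors: VV[0]=[2, 1, 0, 2]; VV[1]=[0, 3, 0, 0]; VV[2]=[0, 0, 0, 0]; VV[3]=[0, 2, 0, 3]

Answer: 2 1 0 2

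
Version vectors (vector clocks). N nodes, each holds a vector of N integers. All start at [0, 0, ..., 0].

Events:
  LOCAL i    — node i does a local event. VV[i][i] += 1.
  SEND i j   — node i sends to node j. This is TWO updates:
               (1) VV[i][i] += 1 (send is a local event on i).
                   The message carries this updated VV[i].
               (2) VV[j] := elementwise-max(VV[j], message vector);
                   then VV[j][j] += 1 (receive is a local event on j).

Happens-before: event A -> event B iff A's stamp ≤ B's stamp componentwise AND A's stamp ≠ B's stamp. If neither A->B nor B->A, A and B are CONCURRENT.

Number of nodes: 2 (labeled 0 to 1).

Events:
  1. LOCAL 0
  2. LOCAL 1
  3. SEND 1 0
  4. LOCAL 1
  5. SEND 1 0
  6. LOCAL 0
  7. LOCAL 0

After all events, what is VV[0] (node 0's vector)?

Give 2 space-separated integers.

Answer: 5 4

Derivation:
Initial: VV[0]=[0, 0]
Initial: VV[1]=[0, 0]
Event 1: LOCAL 0: VV[0][0]++ -> VV[0]=[1, 0]
Event 2: LOCAL 1: VV[1][1]++ -> VV[1]=[0, 1]
Event 3: SEND 1->0: VV[1][1]++ -> VV[1]=[0, 2], msg_vec=[0, 2]; VV[0]=max(VV[0],msg_vec) then VV[0][0]++ -> VV[0]=[2, 2]
Event 4: LOCAL 1: VV[1][1]++ -> VV[1]=[0, 3]
Event 5: SEND 1->0: VV[1][1]++ -> VV[1]=[0, 4], msg_vec=[0, 4]; VV[0]=max(VV[0],msg_vec) then VV[0][0]++ -> VV[0]=[3, 4]
Event 6: LOCAL 0: VV[0][0]++ -> VV[0]=[4, 4]
Event 7: LOCAL 0: VV[0][0]++ -> VV[0]=[5, 4]
Final vectors: VV[0]=[5, 4]; VV[1]=[0, 4]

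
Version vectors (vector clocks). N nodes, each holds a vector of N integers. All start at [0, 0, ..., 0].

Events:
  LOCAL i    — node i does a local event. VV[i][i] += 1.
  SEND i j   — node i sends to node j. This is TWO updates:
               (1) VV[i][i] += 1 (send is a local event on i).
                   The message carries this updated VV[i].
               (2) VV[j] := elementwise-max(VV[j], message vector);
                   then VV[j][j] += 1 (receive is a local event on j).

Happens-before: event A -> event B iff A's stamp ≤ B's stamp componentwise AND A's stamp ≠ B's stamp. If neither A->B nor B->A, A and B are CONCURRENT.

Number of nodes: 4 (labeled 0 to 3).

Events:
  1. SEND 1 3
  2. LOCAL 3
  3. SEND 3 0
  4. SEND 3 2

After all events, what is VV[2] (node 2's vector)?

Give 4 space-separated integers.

Answer: 0 1 1 4

Derivation:
Initial: VV[0]=[0, 0, 0, 0]
Initial: VV[1]=[0, 0, 0, 0]
Initial: VV[2]=[0, 0, 0, 0]
Initial: VV[3]=[0, 0, 0, 0]
Event 1: SEND 1->3: VV[1][1]++ -> VV[1]=[0, 1, 0, 0], msg_vec=[0, 1, 0, 0]; VV[3]=max(VV[3],msg_vec) then VV[3][3]++ -> VV[3]=[0, 1, 0, 1]
Event 2: LOCAL 3: VV[3][3]++ -> VV[3]=[0, 1, 0, 2]
Event 3: SEND 3->0: VV[3][3]++ -> VV[3]=[0, 1, 0, 3], msg_vec=[0, 1, 0, 3]; VV[0]=max(VV[0],msg_vec) then VV[0][0]++ -> VV[0]=[1, 1, 0, 3]
Event 4: SEND 3->2: VV[3][3]++ -> VV[3]=[0, 1, 0, 4], msg_vec=[0, 1, 0, 4]; VV[2]=max(VV[2],msg_vec) then VV[2][2]++ -> VV[2]=[0, 1, 1, 4]
Final vectors: VV[0]=[1, 1, 0, 3]; VV[1]=[0, 1, 0, 0]; VV[2]=[0, 1, 1, 4]; VV[3]=[0, 1, 0, 4]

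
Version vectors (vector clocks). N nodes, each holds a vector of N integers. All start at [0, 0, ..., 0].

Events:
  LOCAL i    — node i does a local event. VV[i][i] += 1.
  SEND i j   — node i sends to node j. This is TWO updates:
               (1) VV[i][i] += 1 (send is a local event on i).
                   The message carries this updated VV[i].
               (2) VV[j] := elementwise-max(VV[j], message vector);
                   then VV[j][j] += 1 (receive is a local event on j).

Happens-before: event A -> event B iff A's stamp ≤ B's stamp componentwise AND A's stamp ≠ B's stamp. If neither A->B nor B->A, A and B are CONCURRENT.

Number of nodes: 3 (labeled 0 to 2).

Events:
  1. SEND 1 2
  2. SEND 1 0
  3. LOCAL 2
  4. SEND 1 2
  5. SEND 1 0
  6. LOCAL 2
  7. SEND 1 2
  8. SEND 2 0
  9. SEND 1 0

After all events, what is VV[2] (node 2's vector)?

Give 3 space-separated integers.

Initial: VV[0]=[0, 0, 0]
Initial: VV[1]=[0, 0, 0]
Initial: VV[2]=[0, 0, 0]
Event 1: SEND 1->2: VV[1][1]++ -> VV[1]=[0, 1, 0], msg_vec=[0, 1, 0]; VV[2]=max(VV[2],msg_vec) then VV[2][2]++ -> VV[2]=[0, 1, 1]
Event 2: SEND 1->0: VV[1][1]++ -> VV[1]=[0, 2, 0], msg_vec=[0, 2, 0]; VV[0]=max(VV[0],msg_vec) then VV[0][0]++ -> VV[0]=[1, 2, 0]
Event 3: LOCAL 2: VV[2][2]++ -> VV[2]=[0, 1, 2]
Event 4: SEND 1->2: VV[1][1]++ -> VV[1]=[0, 3, 0], msg_vec=[0, 3, 0]; VV[2]=max(VV[2],msg_vec) then VV[2][2]++ -> VV[2]=[0, 3, 3]
Event 5: SEND 1->0: VV[1][1]++ -> VV[1]=[0, 4, 0], msg_vec=[0, 4, 0]; VV[0]=max(VV[0],msg_vec) then VV[0][0]++ -> VV[0]=[2, 4, 0]
Event 6: LOCAL 2: VV[2][2]++ -> VV[2]=[0, 3, 4]
Event 7: SEND 1->2: VV[1][1]++ -> VV[1]=[0, 5, 0], msg_vec=[0, 5, 0]; VV[2]=max(VV[2],msg_vec) then VV[2][2]++ -> VV[2]=[0, 5, 5]
Event 8: SEND 2->0: VV[2][2]++ -> VV[2]=[0, 5, 6], msg_vec=[0, 5, 6]; VV[0]=max(VV[0],msg_vec) then VV[0][0]++ -> VV[0]=[3, 5, 6]
Event 9: SEND 1->0: VV[1][1]++ -> VV[1]=[0, 6, 0], msg_vec=[0, 6, 0]; VV[0]=max(VV[0],msg_vec) then VV[0][0]++ -> VV[0]=[4, 6, 6]
Final vectors: VV[0]=[4, 6, 6]; VV[1]=[0, 6, 0]; VV[2]=[0, 5, 6]

Answer: 0 5 6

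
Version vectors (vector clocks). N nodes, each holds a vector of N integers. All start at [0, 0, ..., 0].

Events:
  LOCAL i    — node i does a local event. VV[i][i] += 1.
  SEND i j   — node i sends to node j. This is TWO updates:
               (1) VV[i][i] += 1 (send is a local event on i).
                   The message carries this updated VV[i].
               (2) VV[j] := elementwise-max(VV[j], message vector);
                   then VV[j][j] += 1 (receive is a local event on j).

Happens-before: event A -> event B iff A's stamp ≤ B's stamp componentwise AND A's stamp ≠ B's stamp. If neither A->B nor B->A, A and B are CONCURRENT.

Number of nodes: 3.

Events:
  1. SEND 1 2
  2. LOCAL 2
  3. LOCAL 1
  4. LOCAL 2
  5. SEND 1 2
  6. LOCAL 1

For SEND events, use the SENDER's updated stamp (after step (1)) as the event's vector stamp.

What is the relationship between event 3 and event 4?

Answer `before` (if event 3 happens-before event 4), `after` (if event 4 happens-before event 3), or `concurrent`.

Answer: concurrent

Derivation:
Initial: VV[0]=[0, 0, 0]
Initial: VV[1]=[0, 0, 0]
Initial: VV[2]=[0, 0, 0]
Event 1: SEND 1->2: VV[1][1]++ -> VV[1]=[0, 1, 0], msg_vec=[0, 1, 0]; VV[2]=max(VV[2],msg_vec) then VV[2][2]++ -> VV[2]=[0, 1, 1]
Event 2: LOCAL 2: VV[2][2]++ -> VV[2]=[0, 1, 2]
Event 3: LOCAL 1: VV[1][1]++ -> VV[1]=[0, 2, 0]
Event 4: LOCAL 2: VV[2][2]++ -> VV[2]=[0, 1, 3]
Event 5: SEND 1->2: VV[1][1]++ -> VV[1]=[0, 3, 0], msg_vec=[0, 3, 0]; VV[2]=max(VV[2],msg_vec) then VV[2][2]++ -> VV[2]=[0, 3, 4]
Event 6: LOCAL 1: VV[1][1]++ -> VV[1]=[0, 4, 0]
Event 3 stamp: [0, 2, 0]
Event 4 stamp: [0, 1, 3]
[0, 2, 0] <= [0, 1, 3]? False
[0, 1, 3] <= [0, 2, 0]? False
Relation: concurrent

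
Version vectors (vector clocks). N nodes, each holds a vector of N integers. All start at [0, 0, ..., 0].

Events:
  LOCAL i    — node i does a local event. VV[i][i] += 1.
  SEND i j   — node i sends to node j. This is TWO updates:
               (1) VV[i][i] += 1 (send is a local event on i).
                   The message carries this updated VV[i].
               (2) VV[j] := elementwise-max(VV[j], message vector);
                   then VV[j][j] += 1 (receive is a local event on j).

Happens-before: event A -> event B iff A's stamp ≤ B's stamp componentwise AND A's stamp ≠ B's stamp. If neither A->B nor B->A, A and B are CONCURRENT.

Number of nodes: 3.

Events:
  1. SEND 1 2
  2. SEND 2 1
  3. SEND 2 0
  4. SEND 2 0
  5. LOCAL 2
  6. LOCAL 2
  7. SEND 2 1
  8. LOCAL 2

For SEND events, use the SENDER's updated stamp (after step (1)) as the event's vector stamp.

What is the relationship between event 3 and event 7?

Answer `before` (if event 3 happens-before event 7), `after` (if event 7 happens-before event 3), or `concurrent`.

Initial: VV[0]=[0, 0, 0]
Initial: VV[1]=[0, 0, 0]
Initial: VV[2]=[0, 0, 0]
Event 1: SEND 1->2: VV[1][1]++ -> VV[1]=[0, 1, 0], msg_vec=[0, 1, 0]; VV[2]=max(VV[2],msg_vec) then VV[2][2]++ -> VV[2]=[0, 1, 1]
Event 2: SEND 2->1: VV[2][2]++ -> VV[2]=[0, 1, 2], msg_vec=[0, 1, 2]; VV[1]=max(VV[1],msg_vec) then VV[1][1]++ -> VV[1]=[0, 2, 2]
Event 3: SEND 2->0: VV[2][2]++ -> VV[2]=[0, 1, 3], msg_vec=[0, 1, 3]; VV[0]=max(VV[0],msg_vec) then VV[0][0]++ -> VV[0]=[1, 1, 3]
Event 4: SEND 2->0: VV[2][2]++ -> VV[2]=[0, 1, 4], msg_vec=[0, 1, 4]; VV[0]=max(VV[0],msg_vec) then VV[0][0]++ -> VV[0]=[2, 1, 4]
Event 5: LOCAL 2: VV[2][2]++ -> VV[2]=[0, 1, 5]
Event 6: LOCAL 2: VV[2][2]++ -> VV[2]=[0, 1, 6]
Event 7: SEND 2->1: VV[2][2]++ -> VV[2]=[0, 1, 7], msg_vec=[0, 1, 7]; VV[1]=max(VV[1],msg_vec) then VV[1][1]++ -> VV[1]=[0, 3, 7]
Event 8: LOCAL 2: VV[2][2]++ -> VV[2]=[0, 1, 8]
Event 3 stamp: [0, 1, 3]
Event 7 stamp: [0, 1, 7]
[0, 1, 3] <= [0, 1, 7]? True
[0, 1, 7] <= [0, 1, 3]? False
Relation: before

Answer: before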